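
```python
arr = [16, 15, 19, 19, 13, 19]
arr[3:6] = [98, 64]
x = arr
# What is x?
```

arr starts as [16, 15, 19, 19, 13, 19] (length 6). The slice arr[3:6] covers indices [3, 4, 5] with values [19, 13, 19]. Replacing that slice with [98, 64] (different length) produces [16, 15, 19, 98, 64].

[16, 15, 19, 98, 64]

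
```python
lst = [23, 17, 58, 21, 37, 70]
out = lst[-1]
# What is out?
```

lst has length 6. Negative index -1 maps to positive index 6 + (-1) = 5. lst[5] = 70.

70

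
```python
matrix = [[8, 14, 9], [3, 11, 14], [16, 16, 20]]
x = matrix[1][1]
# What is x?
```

matrix[1] = [3, 11, 14]. Taking column 1 of that row yields 11.

11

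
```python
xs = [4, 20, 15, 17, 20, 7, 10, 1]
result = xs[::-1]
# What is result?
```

xs has length 8. The slice xs[::-1] selects indices [7, 6, 5, 4, 3, 2, 1, 0] (7->1, 6->10, 5->7, 4->20, 3->17, 2->15, 1->20, 0->4), giving [1, 10, 7, 20, 17, 15, 20, 4].

[1, 10, 7, 20, 17, 15, 20, 4]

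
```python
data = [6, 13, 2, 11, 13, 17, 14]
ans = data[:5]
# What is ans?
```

data has length 7. The slice data[:5] selects indices [0, 1, 2, 3, 4] (0->6, 1->13, 2->2, 3->11, 4->13), giving [6, 13, 2, 11, 13].

[6, 13, 2, 11, 13]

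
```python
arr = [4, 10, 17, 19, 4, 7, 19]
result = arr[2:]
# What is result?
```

arr has length 7. The slice arr[2:] selects indices [2, 3, 4, 5, 6] (2->17, 3->19, 4->4, 5->7, 6->19), giving [17, 19, 4, 7, 19].

[17, 19, 4, 7, 19]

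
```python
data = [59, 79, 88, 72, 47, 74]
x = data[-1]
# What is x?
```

data has length 6. Negative index -1 maps to positive index 6 + (-1) = 5. data[5] = 74.

74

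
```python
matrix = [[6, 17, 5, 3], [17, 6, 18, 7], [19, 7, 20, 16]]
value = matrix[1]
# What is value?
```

matrix has 3 rows. Row 1 is [17, 6, 18, 7].

[17, 6, 18, 7]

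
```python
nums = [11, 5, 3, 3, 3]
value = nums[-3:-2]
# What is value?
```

nums has length 5. The slice nums[-3:-2] selects indices [2] (2->3), giving [3].

[3]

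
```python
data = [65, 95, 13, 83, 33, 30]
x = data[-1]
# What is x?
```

data has length 6. Negative index -1 maps to positive index 6 + (-1) = 5. data[5] = 30.

30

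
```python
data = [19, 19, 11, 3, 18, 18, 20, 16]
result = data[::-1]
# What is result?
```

data has length 8. The slice data[::-1] selects indices [7, 6, 5, 4, 3, 2, 1, 0] (7->16, 6->20, 5->18, 4->18, 3->3, 2->11, 1->19, 0->19), giving [16, 20, 18, 18, 3, 11, 19, 19].

[16, 20, 18, 18, 3, 11, 19, 19]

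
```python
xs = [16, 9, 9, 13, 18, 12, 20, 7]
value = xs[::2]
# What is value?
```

xs has length 8. The slice xs[::2] selects indices [0, 2, 4, 6] (0->16, 2->9, 4->18, 6->20), giving [16, 9, 18, 20].

[16, 9, 18, 20]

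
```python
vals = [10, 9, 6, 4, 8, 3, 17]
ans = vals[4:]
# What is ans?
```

vals has length 7. The slice vals[4:] selects indices [4, 5, 6] (4->8, 5->3, 6->17), giving [8, 3, 17].

[8, 3, 17]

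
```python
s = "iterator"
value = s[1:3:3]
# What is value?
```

s has length 8. The slice s[1:3:3] selects indices [1] (1->'t'), giving 't'.

't'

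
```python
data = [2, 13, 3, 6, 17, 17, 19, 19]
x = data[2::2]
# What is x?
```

data has length 8. The slice data[2::2] selects indices [2, 4, 6] (2->3, 4->17, 6->19), giving [3, 17, 19].

[3, 17, 19]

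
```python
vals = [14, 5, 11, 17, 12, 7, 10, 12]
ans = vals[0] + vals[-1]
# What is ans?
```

vals has length 8. vals[0] = 14.
vals has length 8. Negative index -1 maps to positive index 8 + (-1) = 7. vals[7] = 12.
Sum: 14 + 12 = 26.

26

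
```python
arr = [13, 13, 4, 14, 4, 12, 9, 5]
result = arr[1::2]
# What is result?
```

arr has length 8. The slice arr[1::2] selects indices [1, 3, 5, 7] (1->13, 3->14, 5->12, 7->5), giving [13, 14, 12, 5].

[13, 14, 12, 5]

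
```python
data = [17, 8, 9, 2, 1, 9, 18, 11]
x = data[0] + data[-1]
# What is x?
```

data has length 8. data[0] = 17.
data has length 8. Negative index -1 maps to positive index 8 + (-1) = 7. data[7] = 11.
Sum: 17 + 11 = 28.

28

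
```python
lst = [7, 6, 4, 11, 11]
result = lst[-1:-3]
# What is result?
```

lst has length 5. The slice lst[-1:-3] resolves to an empty index range, so the result is [].

[]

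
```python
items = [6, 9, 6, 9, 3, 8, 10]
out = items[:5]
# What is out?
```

items has length 7. The slice items[:5] selects indices [0, 1, 2, 3, 4] (0->6, 1->9, 2->6, 3->9, 4->3), giving [6, 9, 6, 9, 3].

[6, 9, 6, 9, 3]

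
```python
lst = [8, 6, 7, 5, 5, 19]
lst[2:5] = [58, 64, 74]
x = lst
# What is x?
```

lst starts as [8, 6, 7, 5, 5, 19] (length 6). The slice lst[2:5] covers indices [2, 3, 4] with values [7, 5, 5]. Replacing that slice with [58, 64, 74] (same length) produces [8, 6, 58, 64, 74, 19].

[8, 6, 58, 64, 74, 19]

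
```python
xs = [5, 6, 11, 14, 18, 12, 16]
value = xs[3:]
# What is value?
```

xs has length 7. The slice xs[3:] selects indices [3, 4, 5, 6] (3->14, 4->18, 5->12, 6->16), giving [14, 18, 12, 16].

[14, 18, 12, 16]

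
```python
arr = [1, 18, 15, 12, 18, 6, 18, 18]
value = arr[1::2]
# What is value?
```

arr has length 8. The slice arr[1::2] selects indices [1, 3, 5, 7] (1->18, 3->12, 5->6, 7->18), giving [18, 12, 6, 18].

[18, 12, 6, 18]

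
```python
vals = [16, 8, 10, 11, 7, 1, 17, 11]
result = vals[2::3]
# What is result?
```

vals has length 8. The slice vals[2::3] selects indices [2, 5] (2->10, 5->1), giving [10, 1].

[10, 1]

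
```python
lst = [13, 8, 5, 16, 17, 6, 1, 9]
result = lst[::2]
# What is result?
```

lst has length 8. The slice lst[::2] selects indices [0, 2, 4, 6] (0->13, 2->5, 4->17, 6->1), giving [13, 5, 17, 1].

[13, 5, 17, 1]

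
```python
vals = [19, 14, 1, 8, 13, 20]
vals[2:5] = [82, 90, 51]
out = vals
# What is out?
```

vals starts as [19, 14, 1, 8, 13, 20] (length 6). The slice vals[2:5] covers indices [2, 3, 4] with values [1, 8, 13]. Replacing that slice with [82, 90, 51] (same length) produces [19, 14, 82, 90, 51, 20].

[19, 14, 82, 90, 51, 20]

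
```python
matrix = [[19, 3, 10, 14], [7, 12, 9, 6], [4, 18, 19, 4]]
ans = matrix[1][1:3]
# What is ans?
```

matrix[1] = [7, 12, 9, 6]. matrix[1] has length 4. The slice matrix[1][1:3] selects indices [1, 2] (1->12, 2->9), giving [12, 9].

[12, 9]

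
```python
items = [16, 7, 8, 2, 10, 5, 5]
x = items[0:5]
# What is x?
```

items has length 7. The slice items[0:5] selects indices [0, 1, 2, 3, 4] (0->16, 1->7, 2->8, 3->2, 4->10), giving [16, 7, 8, 2, 10].

[16, 7, 8, 2, 10]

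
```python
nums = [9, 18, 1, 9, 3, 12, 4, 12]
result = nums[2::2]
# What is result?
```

nums has length 8. The slice nums[2::2] selects indices [2, 4, 6] (2->1, 4->3, 6->4), giving [1, 3, 4].

[1, 3, 4]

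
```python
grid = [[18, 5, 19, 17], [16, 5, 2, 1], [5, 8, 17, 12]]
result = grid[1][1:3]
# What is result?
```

grid[1] = [16, 5, 2, 1]. grid[1] has length 4. The slice grid[1][1:3] selects indices [1, 2] (1->5, 2->2), giving [5, 2].

[5, 2]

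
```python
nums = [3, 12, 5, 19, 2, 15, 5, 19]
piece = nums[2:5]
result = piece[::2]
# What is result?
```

nums has length 8. The slice nums[2:5] selects indices [2, 3, 4] (2->5, 3->19, 4->2), giving [5, 19, 2]. So piece = [5, 19, 2]. piece has length 3. The slice piece[::2] selects indices [0, 2] (0->5, 2->2), giving [5, 2].

[5, 2]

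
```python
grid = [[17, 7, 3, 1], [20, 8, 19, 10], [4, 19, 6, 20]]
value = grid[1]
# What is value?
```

grid has 3 rows. Row 1 is [20, 8, 19, 10].

[20, 8, 19, 10]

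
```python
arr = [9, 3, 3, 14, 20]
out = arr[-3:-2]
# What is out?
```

arr has length 5. The slice arr[-3:-2] selects indices [2] (2->3), giving [3].

[3]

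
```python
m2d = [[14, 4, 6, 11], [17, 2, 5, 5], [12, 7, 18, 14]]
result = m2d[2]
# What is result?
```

m2d has 3 rows. Row 2 is [12, 7, 18, 14].

[12, 7, 18, 14]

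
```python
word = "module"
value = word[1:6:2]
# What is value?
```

word has length 6. The slice word[1:6:2] selects indices [1, 3, 5] (1->'o', 3->'u', 5->'e'), giving 'oue'.

'oue'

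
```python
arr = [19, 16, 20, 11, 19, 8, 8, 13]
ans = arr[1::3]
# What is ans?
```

arr has length 8. The slice arr[1::3] selects indices [1, 4, 7] (1->16, 4->19, 7->13), giving [16, 19, 13].

[16, 19, 13]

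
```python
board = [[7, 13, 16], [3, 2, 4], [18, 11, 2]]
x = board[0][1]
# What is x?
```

board[0] = [7, 13, 16]. Taking column 1 of that row yields 13.

13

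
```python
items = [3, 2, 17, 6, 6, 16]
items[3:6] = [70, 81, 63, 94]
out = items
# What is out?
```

items starts as [3, 2, 17, 6, 6, 16] (length 6). The slice items[3:6] covers indices [3, 4, 5] with values [6, 6, 16]. Replacing that slice with [70, 81, 63, 94] (different length) produces [3, 2, 17, 70, 81, 63, 94].

[3, 2, 17, 70, 81, 63, 94]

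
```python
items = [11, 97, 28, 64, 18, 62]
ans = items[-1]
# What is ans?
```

items has length 6. Negative index -1 maps to positive index 6 + (-1) = 5. items[5] = 62.

62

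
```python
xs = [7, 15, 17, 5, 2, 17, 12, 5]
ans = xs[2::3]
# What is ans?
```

xs has length 8. The slice xs[2::3] selects indices [2, 5] (2->17, 5->17), giving [17, 17].

[17, 17]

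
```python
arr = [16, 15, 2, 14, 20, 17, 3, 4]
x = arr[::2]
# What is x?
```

arr has length 8. The slice arr[::2] selects indices [0, 2, 4, 6] (0->16, 2->2, 4->20, 6->3), giving [16, 2, 20, 3].

[16, 2, 20, 3]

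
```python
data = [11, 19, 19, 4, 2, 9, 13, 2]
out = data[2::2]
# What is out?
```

data has length 8. The slice data[2::2] selects indices [2, 4, 6] (2->19, 4->2, 6->13), giving [19, 2, 13].

[19, 2, 13]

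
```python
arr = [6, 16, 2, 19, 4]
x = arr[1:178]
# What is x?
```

arr has length 5. The slice arr[1:178] selects indices [1, 2, 3, 4] (1->16, 2->2, 3->19, 4->4), giving [16, 2, 19, 4].

[16, 2, 19, 4]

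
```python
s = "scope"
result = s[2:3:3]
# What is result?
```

s has length 5. The slice s[2:3:3] selects indices [2] (2->'o'), giving 'o'.

'o'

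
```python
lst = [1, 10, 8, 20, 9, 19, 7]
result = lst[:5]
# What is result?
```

lst has length 7. The slice lst[:5] selects indices [0, 1, 2, 3, 4] (0->1, 1->10, 2->8, 3->20, 4->9), giving [1, 10, 8, 20, 9].

[1, 10, 8, 20, 9]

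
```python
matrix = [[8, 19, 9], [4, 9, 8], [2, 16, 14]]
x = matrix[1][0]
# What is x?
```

matrix[1] = [4, 9, 8]. Taking column 0 of that row yields 4.

4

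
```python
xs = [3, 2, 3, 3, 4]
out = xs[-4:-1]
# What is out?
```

xs has length 5. The slice xs[-4:-1] selects indices [1, 2, 3] (1->2, 2->3, 3->3), giving [2, 3, 3].

[2, 3, 3]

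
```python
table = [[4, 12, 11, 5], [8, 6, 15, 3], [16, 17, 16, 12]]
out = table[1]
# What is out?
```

table has 3 rows. Row 1 is [8, 6, 15, 3].

[8, 6, 15, 3]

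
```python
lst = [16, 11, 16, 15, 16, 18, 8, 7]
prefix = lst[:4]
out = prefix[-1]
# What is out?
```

lst has length 8. The slice lst[:4] selects indices [0, 1, 2, 3] (0->16, 1->11, 2->16, 3->15), giving [16, 11, 16, 15]. So prefix = [16, 11, 16, 15]. Then prefix[-1] = 15.

15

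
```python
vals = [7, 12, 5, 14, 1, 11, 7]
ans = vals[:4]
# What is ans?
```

vals has length 7. The slice vals[:4] selects indices [0, 1, 2, 3] (0->7, 1->12, 2->5, 3->14), giving [7, 12, 5, 14].

[7, 12, 5, 14]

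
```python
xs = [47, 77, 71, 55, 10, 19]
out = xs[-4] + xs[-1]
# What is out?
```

xs has length 6. Negative index -4 maps to positive index 6 + (-4) = 2. xs[2] = 71.
xs has length 6. Negative index -1 maps to positive index 6 + (-1) = 5. xs[5] = 19.
Sum: 71 + 19 = 90.

90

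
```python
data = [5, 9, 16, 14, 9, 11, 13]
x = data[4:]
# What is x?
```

data has length 7. The slice data[4:] selects indices [4, 5, 6] (4->9, 5->11, 6->13), giving [9, 11, 13].

[9, 11, 13]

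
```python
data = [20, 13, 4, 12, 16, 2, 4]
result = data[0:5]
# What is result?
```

data has length 7. The slice data[0:5] selects indices [0, 1, 2, 3, 4] (0->20, 1->13, 2->4, 3->12, 4->16), giving [20, 13, 4, 12, 16].

[20, 13, 4, 12, 16]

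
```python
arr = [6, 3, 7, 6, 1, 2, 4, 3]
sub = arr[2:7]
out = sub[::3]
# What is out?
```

arr has length 8. The slice arr[2:7] selects indices [2, 3, 4, 5, 6] (2->7, 3->6, 4->1, 5->2, 6->4), giving [7, 6, 1, 2, 4]. So sub = [7, 6, 1, 2, 4]. sub has length 5. The slice sub[::3] selects indices [0, 3] (0->7, 3->2), giving [7, 2].

[7, 2]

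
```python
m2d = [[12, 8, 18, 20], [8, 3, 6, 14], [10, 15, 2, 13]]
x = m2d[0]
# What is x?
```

m2d has 3 rows. Row 0 is [12, 8, 18, 20].

[12, 8, 18, 20]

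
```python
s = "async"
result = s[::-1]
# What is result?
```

s has length 5. The slice s[::-1] selects indices [4, 3, 2, 1, 0] (4->'c', 3->'n', 2->'y', 1->'s', 0->'a'), giving 'cnysa'.

'cnysa'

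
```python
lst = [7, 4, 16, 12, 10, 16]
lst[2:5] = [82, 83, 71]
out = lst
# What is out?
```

lst starts as [7, 4, 16, 12, 10, 16] (length 6). The slice lst[2:5] covers indices [2, 3, 4] with values [16, 12, 10]. Replacing that slice with [82, 83, 71] (same length) produces [7, 4, 82, 83, 71, 16].

[7, 4, 82, 83, 71, 16]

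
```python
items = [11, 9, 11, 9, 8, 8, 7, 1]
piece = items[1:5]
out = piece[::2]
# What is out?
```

items has length 8. The slice items[1:5] selects indices [1, 2, 3, 4] (1->9, 2->11, 3->9, 4->8), giving [9, 11, 9, 8]. So piece = [9, 11, 9, 8]. piece has length 4. The slice piece[::2] selects indices [0, 2] (0->9, 2->9), giving [9, 9].

[9, 9]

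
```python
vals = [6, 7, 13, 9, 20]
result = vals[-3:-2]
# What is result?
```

vals has length 5. The slice vals[-3:-2] selects indices [2] (2->13), giving [13].

[13]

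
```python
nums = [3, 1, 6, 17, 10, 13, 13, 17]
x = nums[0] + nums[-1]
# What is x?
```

nums has length 8. nums[0] = 3.
nums has length 8. Negative index -1 maps to positive index 8 + (-1) = 7. nums[7] = 17.
Sum: 3 + 17 = 20.

20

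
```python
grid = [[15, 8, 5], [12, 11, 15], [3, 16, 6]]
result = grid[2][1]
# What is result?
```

grid[2] = [3, 16, 6]. Taking column 1 of that row yields 16.

16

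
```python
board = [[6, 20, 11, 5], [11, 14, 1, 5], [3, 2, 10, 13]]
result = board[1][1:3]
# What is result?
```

board[1] = [11, 14, 1, 5]. board[1] has length 4. The slice board[1][1:3] selects indices [1, 2] (1->14, 2->1), giving [14, 1].

[14, 1]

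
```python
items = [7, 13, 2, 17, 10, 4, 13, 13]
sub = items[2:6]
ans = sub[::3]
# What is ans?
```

items has length 8. The slice items[2:6] selects indices [2, 3, 4, 5] (2->2, 3->17, 4->10, 5->4), giving [2, 17, 10, 4]. So sub = [2, 17, 10, 4]. sub has length 4. The slice sub[::3] selects indices [0, 3] (0->2, 3->4), giving [2, 4].

[2, 4]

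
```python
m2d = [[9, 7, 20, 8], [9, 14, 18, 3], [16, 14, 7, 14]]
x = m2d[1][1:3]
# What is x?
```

m2d[1] = [9, 14, 18, 3]. m2d[1] has length 4. The slice m2d[1][1:3] selects indices [1, 2] (1->14, 2->18), giving [14, 18].

[14, 18]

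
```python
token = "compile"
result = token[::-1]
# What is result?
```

token has length 7. The slice token[::-1] selects indices [6, 5, 4, 3, 2, 1, 0] (6->'e', 5->'l', 4->'i', 3->'p', 2->'m', 1->'o', 0->'c'), giving 'elipmoc'.

'elipmoc'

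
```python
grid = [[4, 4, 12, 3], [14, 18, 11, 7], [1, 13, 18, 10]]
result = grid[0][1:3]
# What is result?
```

grid[0] = [4, 4, 12, 3]. grid[0] has length 4. The slice grid[0][1:3] selects indices [1, 2] (1->4, 2->12), giving [4, 12].

[4, 12]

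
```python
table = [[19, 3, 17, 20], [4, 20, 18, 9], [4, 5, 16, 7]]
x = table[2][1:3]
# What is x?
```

table[2] = [4, 5, 16, 7]. table[2] has length 4. The slice table[2][1:3] selects indices [1, 2] (1->5, 2->16), giving [5, 16].

[5, 16]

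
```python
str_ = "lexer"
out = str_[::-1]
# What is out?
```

str_ has length 5. The slice str_[::-1] selects indices [4, 3, 2, 1, 0] (4->'r', 3->'e', 2->'x', 1->'e', 0->'l'), giving 'rexel'.

'rexel'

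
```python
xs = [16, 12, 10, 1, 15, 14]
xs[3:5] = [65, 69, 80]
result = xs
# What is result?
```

xs starts as [16, 12, 10, 1, 15, 14] (length 6). The slice xs[3:5] covers indices [3, 4] with values [1, 15]. Replacing that slice with [65, 69, 80] (different length) produces [16, 12, 10, 65, 69, 80, 14].

[16, 12, 10, 65, 69, 80, 14]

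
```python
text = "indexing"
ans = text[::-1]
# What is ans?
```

text has length 8. The slice text[::-1] selects indices [7, 6, 5, 4, 3, 2, 1, 0] (7->'g', 6->'n', 5->'i', 4->'x', 3->'e', 2->'d', 1->'n', 0->'i'), giving 'gnixedni'.

'gnixedni'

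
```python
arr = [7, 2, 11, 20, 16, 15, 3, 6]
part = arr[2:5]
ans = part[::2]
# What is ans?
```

arr has length 8. The slice arr[2:5] selects indices [2, 3, 4] (2->11, 3->20, 4->16), giving [11, 20, 16]. So part = [11, 20, 16]. part has length 3. The slice part[::2] selects indices [0, 2] (0->11, 2->16), giving [11, 16].

[11, 16]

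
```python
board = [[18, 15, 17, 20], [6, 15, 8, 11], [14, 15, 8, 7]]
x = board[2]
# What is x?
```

board has 3 rows. Row 2 is [14, 15, 8, 7].

[14, 15, 8, 7]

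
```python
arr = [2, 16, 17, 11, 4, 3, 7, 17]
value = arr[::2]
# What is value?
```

arr has length 8. The slice arr[::2] selects indices [0, 2, 4, 6] (0->2, 2->17, 4->4, 6->7), giving [2, 17, 4, 7].

[2, 17, 4, 7]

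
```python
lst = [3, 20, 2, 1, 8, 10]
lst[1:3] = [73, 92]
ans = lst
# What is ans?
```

lst starts as [3, 20, 2, 1, 8, 10] (length 6). The slice lst[1:3] covers indices [1, 2] with values [20, 2]. Replacing that slice with [73, 92] (same length) produces [3, 73, 92, 1, 8, 10].

[3, 73, 92, 1, 8, 10]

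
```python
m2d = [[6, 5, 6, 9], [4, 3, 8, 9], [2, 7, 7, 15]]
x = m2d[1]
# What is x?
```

m2d has 3 rows. Row 1 is [4, 3, 8, 9].

[4, 3, 8, 9]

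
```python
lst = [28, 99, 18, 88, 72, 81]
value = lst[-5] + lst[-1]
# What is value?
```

lst has length 6. Negative index -5 maps to positive index 6 + (-5) = 1. lst[1] = 99.
lst has length 6. Negative index -1 maps to positive index 6 + (-1) = 5. lst[5] = 81.
Sum: 99 + 81 = 180.

180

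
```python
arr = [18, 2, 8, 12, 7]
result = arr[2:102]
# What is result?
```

arr has length 5. The slice arr[2:102] selects indices [2, 3, 4] (2->8, 3->12, 4->7), giving [8, 12, 7].

[8, 12, 7]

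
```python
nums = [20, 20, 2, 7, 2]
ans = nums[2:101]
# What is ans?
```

nums has length 5. The slice nums[2:101] selects indices [2, 3, 4] (2->2, 3->7, 4->2), giving [2, 7, 2].

[2, 7, 2]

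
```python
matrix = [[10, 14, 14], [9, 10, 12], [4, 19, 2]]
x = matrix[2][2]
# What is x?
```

matrix[2] = [4, 19, 2]. Taking column 2 of that row yields 2.

2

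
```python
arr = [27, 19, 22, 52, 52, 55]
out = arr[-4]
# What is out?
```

arr has length 6. Negative index -4 maps to positive index 6 + (-4) = 2. arr[2] = 22.

22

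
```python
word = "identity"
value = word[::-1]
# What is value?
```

word has length 8. The slice word[::-1] selects indices [7, 6, 5, 4, 3, 2, 1, 0] (7->'y', 6->'t', 5->'i', 4->'t', 3->'n', 2->'e', 1->'d', 0->'i'), giving 'ytitnedi'.

'ytitnedi'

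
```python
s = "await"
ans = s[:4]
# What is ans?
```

s has length 5. The slice s[:4] selects indices [0, 1, 2, 3] (0->'a', 1->'w', 2->'a', 3->'i'), giving 'awai'.

'awai'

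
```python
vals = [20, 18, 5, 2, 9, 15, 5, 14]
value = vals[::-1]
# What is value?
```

vals has length 8. The slice vals[::-1] selects indices [7, 6, 5, 4, 3, 2, 1, 0] (7->14, 6->5, 5->15, 4->9, 3->2, 2->5, 1->18, 0->20), giving [14, 5, 15, 9, 2, 5, 18, 20].

[14, 5, 15, 9, 2, 5, 18, 20]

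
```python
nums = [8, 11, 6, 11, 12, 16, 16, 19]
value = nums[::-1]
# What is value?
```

nums has length 8. The slice nums[::-1] selects indices [7, 6, 5, 4, 3, 2, 1, 0] (7->19, 6->16, 5->16, 4->12, 3->11, 2->6, 1->11, 0->8), giving [19, 16, 16, 12, 11, 6, 11, 8].

[19, 16, 16, 12, 11, 6, 11, 8]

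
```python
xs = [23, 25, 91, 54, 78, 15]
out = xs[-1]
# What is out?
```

xs has length 6. Negative index -1 maps to positive index 6 + (-1) = 5. xs[5] = 15.

15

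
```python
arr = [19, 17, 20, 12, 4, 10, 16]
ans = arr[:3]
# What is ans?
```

arr has length 7. The slice arr[:3] selects indices [0, 1, 2] (0->19, 1->17, 2->20), giving [19, 17, 20].

[19, 17, 20]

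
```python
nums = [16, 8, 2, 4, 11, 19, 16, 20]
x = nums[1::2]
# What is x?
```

nums has length 8. The slice nums[1::2] selects indices [1, 3, 5, 7] (1->8, 3->4, 5->19, 7->20), giving [8, 4, 19, 20].

[8, 4, 19, 20]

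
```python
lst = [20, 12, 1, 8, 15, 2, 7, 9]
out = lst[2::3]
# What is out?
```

lst has length 8. The slice lst[2::3] selects indices [2, 5] (2->1, 5->2), giving [1, 2].

[1, 2]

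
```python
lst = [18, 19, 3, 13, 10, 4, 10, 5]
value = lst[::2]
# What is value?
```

lst has length 8. The slice lst[::2] selects indices [0, 2, 4, 6] (0->18, 2->3, 4->10, 6->10), giving [18, 3, 10, 10].

[18, 3, 10, 10]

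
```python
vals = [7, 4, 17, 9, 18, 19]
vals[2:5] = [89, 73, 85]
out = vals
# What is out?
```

vals starts as [7, 4, 17, 9, 18, 19] (length 6). The slice vals[2:5] covers indices [2, 3, 4] with values [17, 9, 18]. Replacing that slice with [89, 73, 85] (same length) produces [7, 4, 89, 73, 85, 19].

[7, 4, 89, 73, 85, 19]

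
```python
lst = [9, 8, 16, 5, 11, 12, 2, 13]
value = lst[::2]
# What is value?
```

lst has length 8. The slice lst[::2] selects indices [0, 2, 4, 6] (0->9, 2->16, 4->11, 6->2), giving [9, 16, 11, 2].

[9, 16, 11, 2]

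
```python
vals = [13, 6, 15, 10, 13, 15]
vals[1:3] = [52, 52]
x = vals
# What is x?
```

vals starts as [13, 6, 15, 10, 13, 15] (length 6). The slice vals[1:3] covers indices [1, 2] with values [6, 15]. Replacing that slice with [52, 52] (same length) produces [13, 52, 52, 10, 13, 15].

[13, 52, 52, 10, 13, 15]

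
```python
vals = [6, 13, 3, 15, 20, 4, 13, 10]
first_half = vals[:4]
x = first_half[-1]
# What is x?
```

vals has length 8. The slice vals[:4] selects indices [0, 1, 2, 3] (0->6, 1->13, 2->3, 3->15), giving [6, 13, 3, 15]. So first_half = [6, 13, 3, 15]. Then first_half[-1] = 15.

15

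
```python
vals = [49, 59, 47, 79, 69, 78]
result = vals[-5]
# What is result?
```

vals has length 6. Negative index -5 maps to positive index 6 + (-5) = 1. vals[1] = 59.

59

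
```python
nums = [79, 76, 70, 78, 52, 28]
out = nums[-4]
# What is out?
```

nums has length 6. Negative index -4 maps to positive index 6 + (-4) = 2. nums[2] = 70.

70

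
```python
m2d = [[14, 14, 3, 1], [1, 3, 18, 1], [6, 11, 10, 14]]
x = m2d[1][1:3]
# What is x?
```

m2d[1] = [1, 3, 18, 1]. m2d[1] has length 4. The slice m2d[1][1:3] selects indices [1, 2] (1->3, 2->18), giving [3, 18].

[3, 18]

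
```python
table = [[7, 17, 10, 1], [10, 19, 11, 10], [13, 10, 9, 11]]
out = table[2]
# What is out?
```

table has 3 rows. Row 2 is [13, 10, 9, 11].

[13, 10, 9, 11]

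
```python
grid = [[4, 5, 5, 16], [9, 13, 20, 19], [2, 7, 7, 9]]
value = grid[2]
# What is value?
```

grid has 3 rows. Row 2 is [2, 7, 7, 9].

[2, 7, 7, 9]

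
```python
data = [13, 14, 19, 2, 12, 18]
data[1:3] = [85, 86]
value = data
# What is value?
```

data starts as [13, 14, 19, 2, 12, 18] (length 6). The slice data[1:3] covers indices [1, 2] with values [14, 19]. Replacing that slice with [85, 86] (same length) produces [13, 85, 86, 2, 12, 18].

[13, 85, 86, 2, 12, 18]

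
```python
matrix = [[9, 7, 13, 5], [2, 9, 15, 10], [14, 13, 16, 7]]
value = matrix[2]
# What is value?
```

matrix has 3 rows. Row 2 is [14, 13, 16, 7].

[14, 13, 16, 7]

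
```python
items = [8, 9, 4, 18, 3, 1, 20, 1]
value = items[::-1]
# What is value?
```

items has length 8. The slice items[::-1] selects indices [7, 6, 5, 4, 3, 2, 1, 0] (7->1, 6->20, 5->1, 4->3, 3->18, 2->4, 1->9, 0->8), giving [1, 20, 1, 3, 18, 4, 9, 8].

[1, 20, 1, 3, 18, 4, 9, 8]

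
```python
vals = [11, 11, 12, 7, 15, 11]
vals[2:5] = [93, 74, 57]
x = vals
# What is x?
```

vals starts as [11, 11, 12, 7, 15, 11] (length 6). The slice vals[2:5] covers indices [2, 3, 4] with values [12, 7, 15]. Replacing that slice with [93, 74, 57] (same length) produces [11, 11, 93, 74, 57, 11].

[11, 11, 93, 74, 57, 11]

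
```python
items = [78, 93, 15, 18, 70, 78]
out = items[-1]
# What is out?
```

items has length 6. Negative index -1 maps to positive index 6 + (-1) = 5. items[5] = 78.

78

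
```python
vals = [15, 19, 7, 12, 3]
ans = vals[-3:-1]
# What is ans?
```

vals has length 5. The slice vals[-3:-1] selects indices [2, 3] (2->7, 3->12), giving [7, 12].

[7, 12]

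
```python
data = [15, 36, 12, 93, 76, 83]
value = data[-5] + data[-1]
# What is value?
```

data has length 6. Negative index -5 maps to positive index 6 + (-5) = 1. data[1] = 36.
data has length 6. Negative index -1 maps to positive index 6 + (-1) = 5. data[5] = 83.
Sum: 36 + 83 = 119.

119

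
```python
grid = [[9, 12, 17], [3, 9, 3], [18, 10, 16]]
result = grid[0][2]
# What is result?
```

grid[0] = [9, 12, 17]. Taking column 2 of that row yields 17.

17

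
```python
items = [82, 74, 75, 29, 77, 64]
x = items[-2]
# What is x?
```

items has length 6. Negative index -2 maps to positive index 6 + (-2) = 4. items[4] = 77.

77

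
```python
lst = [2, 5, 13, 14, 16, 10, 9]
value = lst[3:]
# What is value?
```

lst has length 7. The slice lst[3:] selects indices [3, 4, 5, 6] (3->14, 4->16, 5->10, 6->9), giving [14, 16, 10, 9].

[14, 16, 10, 9]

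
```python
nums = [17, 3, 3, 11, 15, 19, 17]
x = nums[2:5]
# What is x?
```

nums has length 7. The slice nums[2:5] selects indices [2, 3, 4] (2->3, 3->11, 4->15), giving [3, 11, 15].

[3, 11, 15]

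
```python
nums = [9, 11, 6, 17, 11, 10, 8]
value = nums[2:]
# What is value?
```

nums has length 7. The slice nums[2:] selects indices [2, 3, 4, 5, 6] (2->6, 3->17, 4->11, 5->10, 6->8), giving [6, 17, 11, 10, 8].

[6, 17, 11, 10, 8]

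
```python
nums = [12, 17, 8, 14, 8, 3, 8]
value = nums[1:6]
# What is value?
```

nums has length 7. The slice nums[1:6] selects indices [1, 2, 3, 4, 5] (1->17, 2->8, 3->14, 4->8, 5->3), giving [17, 8, 14, 8, 3].

[17, 8, 14, 8, 3]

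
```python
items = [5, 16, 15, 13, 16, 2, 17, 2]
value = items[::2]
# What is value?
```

items has length 8. The slice items[::2] selects indices [0, 2, 4, 6] (0->5, 2->15, 4->16, 6->17), giving [5, 15, 16, 17].

[5, 15, 16, 17]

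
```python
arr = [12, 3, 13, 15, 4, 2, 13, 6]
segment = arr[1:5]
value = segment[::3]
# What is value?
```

arr has length 8. The slice arr[1:5] selects indices [1, 2, 3, 4] (1->3, 2->13, 3->15, 4->4), giving [3, 13, 15, 4]. So segment = [3, 13, 15, 4]. segment has length 4. The slice segment[::3] selects indices [0, 3] (0->3, 3->4), giving [3, 4].

[3, 4]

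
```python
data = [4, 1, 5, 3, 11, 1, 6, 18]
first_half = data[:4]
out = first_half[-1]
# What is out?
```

data has length 8. The slice data[:4] selects indices [0, 1, 2, 3] (0->4, 1->1, 2->5, 3->3), giving [4, 1, 5, 3]. So first_half = [4, 1, 5, 3]. Then first_half[-1] = 3.

3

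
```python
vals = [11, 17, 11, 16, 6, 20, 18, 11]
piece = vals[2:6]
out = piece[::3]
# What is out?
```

vals has length 8. The slice vals[2:6] selects indices [2, 3, 4, 5] (2->11, 3->16, 4->6, 5->20), giving [11, 16, 6, 20]. So piece = [11, 16, 6, 20]. piece has length 4. The slice piece[::3] selects indices [0, 3] (0->11, 3->20), giving [11, 20].

[11, 20]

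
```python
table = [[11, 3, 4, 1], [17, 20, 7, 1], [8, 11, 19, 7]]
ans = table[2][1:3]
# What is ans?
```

table[2] = [8, 11, 19, 7]. table[2] has length 4. The slice table[2][1:3] selects indices [1, 2] (1->11, 2->19), giving [11, 19].

[11, 19]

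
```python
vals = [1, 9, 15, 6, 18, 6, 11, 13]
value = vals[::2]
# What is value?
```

vals has length 8. The slice vals[::2] selects indices [0, 2, 4, 6] (0->1, 2->15, 4->18, 6->11), giving [1, 15, 18, 11].

[1, 15, 18, 11]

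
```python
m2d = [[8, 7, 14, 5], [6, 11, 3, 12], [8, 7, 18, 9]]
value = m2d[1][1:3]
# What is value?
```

m2d[1] = [6, 11, 3, 12]. m2d[1] has length 4. The slice m2d[1][1:3] selects indices [1, 2] (1->11, 2->3), giving [11, 3].

[11, 3]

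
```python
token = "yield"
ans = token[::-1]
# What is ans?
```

token has length 5. The slice token[::-1] selects indices [4, 3, 2, 1, 0] (4->'d', 3->'l', 2->'e', 1->'i', 0->'y'), giving 'dleiy'.

'dleiy'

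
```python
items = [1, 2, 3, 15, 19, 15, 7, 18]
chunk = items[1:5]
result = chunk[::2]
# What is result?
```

items has length 8. The slice items[1:5] selects indices [1, 2, 3, 4] (1->2, 2->3, 3->15, 4->19), giving [2, 3, 15, 19]. So chunk = [2, 3, 15, 19]. chunk has length 4. The slice chunk[::2] selects indices [0, 2] (0->2, 2->15), giving [2, 15].

[2, 15]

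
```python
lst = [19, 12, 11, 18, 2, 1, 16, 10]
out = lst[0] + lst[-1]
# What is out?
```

lst has length 8. lst[0] = 19.
lst has length 8. Negative index -1 maps to positive index 8 + (-1) = 7. lst[7] = 10.
Sum: 19 + 10 = 29.

29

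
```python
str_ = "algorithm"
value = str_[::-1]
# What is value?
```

str_ has length 9. The slice str_[::-1] selects indices [8, 7, 6, 5, 4, 3, 2, 1, 0] (8->'m', 7->'h', 6->'t', 5->'i', 4->'r', 3->'o', 2->'g', 1->'l', 0->'a'), giving 'mhtirogla'.

'mhtirogla'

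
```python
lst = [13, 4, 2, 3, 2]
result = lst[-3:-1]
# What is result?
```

lst has length 5. The slice lst[-3:-1] selects indices [2, 3] (2->2, 3->3), giving [2, 3].

[2, 3]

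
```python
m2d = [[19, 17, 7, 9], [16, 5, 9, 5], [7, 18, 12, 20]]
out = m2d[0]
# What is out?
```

m2d has 3 rows. Row 0 is [19, 17, 7, 9].

[19, 17, 7, 9]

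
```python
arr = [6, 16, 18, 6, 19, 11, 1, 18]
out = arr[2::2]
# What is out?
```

arr has length 8. The slice arr[2::2] selects indices [2, 4, 6] (2->18, 4->19, 6->1), giving [18, 19, 1].

[18, 19, 1]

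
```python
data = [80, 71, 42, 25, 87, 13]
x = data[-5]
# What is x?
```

data has length 6. Negative index -5 maps to positive index 6 + (-5) = 1. data[1] = 71.

71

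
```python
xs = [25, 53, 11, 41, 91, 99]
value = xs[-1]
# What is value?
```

xs has length 6. Negative index -1 maps to positive index 6 + (-1) = 5. xs[5] = 99.

99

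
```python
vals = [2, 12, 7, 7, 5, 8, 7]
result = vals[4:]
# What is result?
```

vals has length 7. The slice vals[4:] selects indices [4, 5, 6] (4->5, 5->8, 6->7), giving [5, 8, 7].

[5, 8, 7]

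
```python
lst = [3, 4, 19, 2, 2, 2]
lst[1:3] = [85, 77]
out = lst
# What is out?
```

lst starts as [3, 4, 19, 2, 2, 2] (length 6). The slice lst[1:3] covers indices [1, 2] with values [4, 19]. Replacing that slice with [85, 77] (same length) produces [3, 85, 77, 2, 2, 2].

[3, 85, 77, 2, 2, 2]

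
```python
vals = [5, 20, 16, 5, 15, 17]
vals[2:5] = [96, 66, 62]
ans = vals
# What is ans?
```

vals starts as [5, 20, 16, 5, 15, 17] (length 6). The slice vals[2:5] covers indices [2, 3, 4] with values [16, 5, 15]. Replacing that slice with [96, 66, 62] (same length) produces [5, 20, 96, 66, 62, 17].

[5, 20, 96, 66, 62, 17]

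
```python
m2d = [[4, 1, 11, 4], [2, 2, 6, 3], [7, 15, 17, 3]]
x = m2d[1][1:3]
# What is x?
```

m2d[1] = [2, 2, 6, 3]. m2d[1] has length 4. The slice m2d[1][1:3] selects indices [1, 2] (1->2, 2->6), giving [2, 6].

[2, 6]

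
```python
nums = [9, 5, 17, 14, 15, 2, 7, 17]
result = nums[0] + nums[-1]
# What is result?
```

nums has length 8. nums[0] = 9.
nums has length 8. Negative index -1 maps to positive index 8 + (-1) = 7. nums[7] = 17.
Sum: 9 + 17 = 26.

26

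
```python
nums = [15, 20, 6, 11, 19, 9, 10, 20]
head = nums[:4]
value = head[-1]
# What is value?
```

nums has length 8. The slice nums[:4] selects indices [0, 1, 2, 3] (0->15, 1->20, 2->6, 3->11), giving [15, 20, 6, 11]. So head = [15, 20, 6, 11]. Then head[-1] = 11.

11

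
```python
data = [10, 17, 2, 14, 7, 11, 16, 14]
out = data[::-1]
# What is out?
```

data has length 8. The slice data[::-1] selects indices [7, 6, 5, 4, 3, 2, 1, 0] (7->14, 6->16, 5->11, 4->7, 3->14, 2->2, 1->17, 0->10), giving [14, 16, 11, 7, 14, 2, 17, 10].

[14, 16, 11, 7, 14, 2, 17, 10]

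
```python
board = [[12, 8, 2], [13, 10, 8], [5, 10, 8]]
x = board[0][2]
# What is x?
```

board[0] = [12, 8, 2]. Taking column 2 of that row yields 2.

2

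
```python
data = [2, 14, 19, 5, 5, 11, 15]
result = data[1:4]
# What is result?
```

data has length 7. The slice data[1:4] selects indices [1, 2, 3] (1->14, 2->19, 3->5), giving [14, 19, 5].

[14, 19, 5]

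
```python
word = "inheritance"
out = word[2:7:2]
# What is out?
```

word has length 11. The slice word[2:7:2] selects indices [2, 4, 6] (2->'h', 4->'r', 6->'t'), giving 'hrt'.

'hrt'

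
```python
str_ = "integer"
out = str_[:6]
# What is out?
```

str_ has length 7. The slice str_[:6] selects indices [0, 1, 2, 3, 4, 5] (0->'i', 1->'n', 2->'t', 3->'e', 4->'g', 5->'e'), giving 'intege'.

'intege'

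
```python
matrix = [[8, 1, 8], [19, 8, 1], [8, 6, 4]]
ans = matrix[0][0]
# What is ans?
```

matrix[0] = [8, 1, 8]. Taking column 0 of that row yields 8.

8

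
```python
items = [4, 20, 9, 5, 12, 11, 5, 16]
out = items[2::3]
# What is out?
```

items has length 8. The slice items[2::3] selects indices [2, 5] (2->9, 5->11), giving [9, 11].

[9, 11]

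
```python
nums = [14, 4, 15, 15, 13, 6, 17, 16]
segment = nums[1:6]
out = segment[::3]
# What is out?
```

nums has length 8. The slice nums[1:6] selects indices [1, 2, 3, 4, 5] (1->4, 2->15, 3->15, 4->13, 5->6), giving [4, 15, 15, 13, 6]. So segment = [4, 15, 15, 13, 6]. segment has length 5. The slice segment[::3] selects indices [0, 3] (0->4, 3->13), giving [4, 13].

[4, 13]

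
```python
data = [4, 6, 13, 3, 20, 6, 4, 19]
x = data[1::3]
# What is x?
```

data has length 8. The slice data[1::3] selects indices [1, 4, 7] (1->6, 4->20, 7->19), giving [6, 20, 19].

[6, 20, 19]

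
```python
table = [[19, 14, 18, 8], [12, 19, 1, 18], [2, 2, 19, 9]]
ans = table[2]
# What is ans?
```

table has 3 rows. Row 2 is [2, 2, 19, 9].

[2, 2, 19, 9]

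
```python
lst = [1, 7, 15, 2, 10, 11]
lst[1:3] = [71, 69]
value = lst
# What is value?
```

lst starts as [1, 7, 15, 2, 10, 11] (length 6). The slice lst[1:3] covers indices [1, 2] with values [7, 15]. Replacing that slice with [71, 69] (same length) produces [1, 71, 69, 2, 10, 11].

[1, 71, 69, 2, 10, 11]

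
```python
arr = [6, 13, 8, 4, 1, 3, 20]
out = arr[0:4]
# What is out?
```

arr has length 7. The slice arr[0:4] selects indices [0, 1, 2, 3] (0->6, 1->13, 2->8, 3->4), giving [6, 13, 8, 4].

[6, 13, 8, 4]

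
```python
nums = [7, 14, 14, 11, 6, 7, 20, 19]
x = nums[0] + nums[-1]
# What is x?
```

nums has length 8. nums[0] = 7.
nums has length 8. Negative index -1 maps to positive index 8 + (-1) = 7. nums[7] = 19.
Sum: 7 + 19 = 26.

26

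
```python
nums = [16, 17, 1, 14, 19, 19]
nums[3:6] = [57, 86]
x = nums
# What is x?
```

nums starts as [16, 17, 1, 14, 19, 19] (length 6). The slice nums[3:6] covers indices [3, 4, 5] with values [14, 19, 19]. Replacing that slice with [57, 86] (different length) produces [16, 17, 1, 57, 86].

[16, 17, 1, 57, 86]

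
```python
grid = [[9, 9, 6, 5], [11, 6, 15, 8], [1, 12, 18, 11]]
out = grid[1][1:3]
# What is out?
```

grid[1] = [11, 6, 15, 8]. grid[1] has length 4. The slice grid[1][1:3] selects indices [1, 2] (1->6, 2->15), giving [6, 15].

[6, 15]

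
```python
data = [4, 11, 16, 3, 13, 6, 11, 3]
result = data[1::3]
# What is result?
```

data has length 8. The slice data[1::3] selects indices [1, 4, 7] (1->11, 4->13, 7->3), giving [11, 13, 3].

[11, 13, 3]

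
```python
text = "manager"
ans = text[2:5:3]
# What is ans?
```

text has length 7. The slice text[2:5:3] selects indices [2] (2->'n'), giving 'n'.

'n'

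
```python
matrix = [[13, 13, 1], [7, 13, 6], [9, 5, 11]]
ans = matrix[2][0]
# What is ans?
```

matrix[2] = [9, 5, 11]. Taking column 0 of that row yields 9.

9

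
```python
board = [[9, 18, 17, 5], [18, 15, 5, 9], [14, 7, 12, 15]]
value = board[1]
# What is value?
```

board has 3 rows. Row 1 is [18, 15, 5, 9].

[18, 15, 5, 9]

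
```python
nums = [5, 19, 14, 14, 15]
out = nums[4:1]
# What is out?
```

nums has length 5. The slice nums[4:1] resolves to an empty index range, so the result is [].

[]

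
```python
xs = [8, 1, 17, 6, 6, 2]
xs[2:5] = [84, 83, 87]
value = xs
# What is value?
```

xs starts as [8, 1, 17, 6, 6, 2] (length 6). The slice xs[2:5] covers indices [2, 3, 4] with values [17, 6, 6]. Replacing that slice with [84, 83, 87] (same length) produces [8, 1, 84, 83, 87, 2].

[8, 1, 84, 83, 87, 2]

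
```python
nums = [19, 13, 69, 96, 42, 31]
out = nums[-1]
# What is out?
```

nums has length 6. Negative index -1 maps to positive index 6 + (-1) = 5. nums[5] = 31.

31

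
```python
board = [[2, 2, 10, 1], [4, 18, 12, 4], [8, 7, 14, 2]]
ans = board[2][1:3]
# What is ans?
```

board[2] = [8, 7, 14, 2]. board[2] has length 4. The slice board[2][1:3] selects indices [1, 2] (1->7, 2->14), giving [7, 14].

[7, 14]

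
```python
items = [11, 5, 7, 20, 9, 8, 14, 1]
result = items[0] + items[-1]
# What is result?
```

items has length 8. items[0] = 11.
items has length 8. Negative index -1 maps to positive index 8 + (-1) = 7. items[7] = 1.
Sum: 11 + 1 = 12.

12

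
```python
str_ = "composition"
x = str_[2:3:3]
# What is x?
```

str_ has length 11. The slice str_[2:3:3] selects indices [2] (2->'m'), giving 'm'.

'm'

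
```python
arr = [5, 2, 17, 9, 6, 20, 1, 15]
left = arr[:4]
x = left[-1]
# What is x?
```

arr has length 8. The slice arr[:4] selects indices [0, 1, 2, 3] (0->5, 1->2, 2->17, 3->9), giving [5, 2, 17, 9]. So left = [5, 2, 17, 9]. Then left[-1] = 9.

9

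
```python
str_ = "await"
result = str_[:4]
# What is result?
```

str_ has length 5. The slice str_[:4] selects indices [0, 1, 2, 3] (0->'a', 1->'w', 2->'a', 3->'i'), giving 'awai'.

'awai'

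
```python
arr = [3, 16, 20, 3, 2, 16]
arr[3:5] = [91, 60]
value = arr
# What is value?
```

arr starts as [3, 16, 20, 3, 2, 16] (length 6). The slice arr[3:5] covers indices [3, 4] with values [3, 2]. Replacing that slice with [91, 60] (same length) produces [3, 16, 20, 91, 60, 16].

[3, 16, 20, 91, 60, 16]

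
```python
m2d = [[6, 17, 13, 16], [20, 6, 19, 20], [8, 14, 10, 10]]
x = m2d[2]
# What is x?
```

m2d has 3 rows. Row 2 is [8, 14, 10, 10].

[8, 14, 10, 10]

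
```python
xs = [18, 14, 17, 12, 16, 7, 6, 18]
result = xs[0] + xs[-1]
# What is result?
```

xs has length 8. xs[0] = 18.
xs has length 8. Negative index -1 maps to positive index 8 + (-1) = 7. xs[7] = 18.
Sum: 18 + 18 = 36.

36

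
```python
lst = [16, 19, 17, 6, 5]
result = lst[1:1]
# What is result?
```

lst has length 5. The slice lst[1:1] resolves to an empty index range, so the result is [].

[]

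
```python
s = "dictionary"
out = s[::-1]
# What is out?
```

s has length 10. The slice s[::-1] selects indices [9, 8, 7, 6, 5, 4, 3, 2, 1, 0] (9->'y', 8->'r', 7->'a', 6->'n', 5->'o', 4->'i', 3->'t', 2->'c', 1->'i', 0->'d'), giving 'yranoitcid'.

'yranoitcid'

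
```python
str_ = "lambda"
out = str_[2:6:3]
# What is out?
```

str_ has length 6. The slice str_[2:6:3] selects indices [2, 5] (2->'m', 5->'a'), giving 'ma'.

'ma'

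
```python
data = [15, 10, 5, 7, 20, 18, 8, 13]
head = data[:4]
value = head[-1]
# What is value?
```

data has length 8. The slice data[:4] selects indices [0, 1, 2, 3] (0->15, 1->10, 2->5, 3->7), giving [15, 10, 5, 7]. So head = [15, 10, 5, 7]. Then head[-1] = 7.

7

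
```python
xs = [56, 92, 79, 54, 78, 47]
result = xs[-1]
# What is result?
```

xs has length 6. Negative index -1 maps to positive index 6 + (-1) = 5. xs[5] = 47.

47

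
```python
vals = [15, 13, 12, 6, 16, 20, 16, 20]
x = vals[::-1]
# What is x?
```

vals has length 8. The slice vals[::-1] selects indices [7, 6, 5, 4, 3, 2, 1, 0] (7->20, 6->16, 5->20, 4->16, 3->6, 2->12, 1->13, 0->15), giving [20, 16, 20, 16, 6, 12, 13, 15].

[20, 16, 20, 16, 6, 12, 13, 15]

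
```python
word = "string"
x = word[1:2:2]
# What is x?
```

word has length 6. The slice word[1:2:2] selects indices [1] (1->'t'), giving 't'.

't'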